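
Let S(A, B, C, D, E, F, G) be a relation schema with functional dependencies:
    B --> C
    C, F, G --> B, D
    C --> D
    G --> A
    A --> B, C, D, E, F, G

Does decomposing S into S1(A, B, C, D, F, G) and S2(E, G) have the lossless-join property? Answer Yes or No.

S1 ∩ S2 = {G}; its closure under F is {A, B, C, D, E, F, G}.
This includes all of S1, so the common attributes are a superkey of S1 — the join is lossless.

Yes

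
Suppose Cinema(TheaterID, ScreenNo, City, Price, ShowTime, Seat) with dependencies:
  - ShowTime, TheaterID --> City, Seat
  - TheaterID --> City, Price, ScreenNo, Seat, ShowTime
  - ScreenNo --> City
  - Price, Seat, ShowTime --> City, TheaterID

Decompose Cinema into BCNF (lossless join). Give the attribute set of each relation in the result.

Candidate keys of the original relation: {Price, Seat, ShowTime}, {TheaterID}.
Within {City, Price, ScreenNo, Seat, ShowTime, TheaterID}: {ScreenNo}⁺ ∩ {City, Price, ScreenNo, Seat, ShowTime, TheaterID} = {City, ScreenNo}, not the whole set, so ScreenNo --> City violates BCNF; decompose into {City, ScreenNo} and {Price, ScreenNo, Seat, ShowTime, TheaterID}.
{City, ScreenNo} has no BCNF violation.
{Price, ScreenNo, Seat, ShowTime, TheaterID} has no BCNF violation.

{City, ScreenNo}; {Price, ScreenNo, Seat, ShowTime, TheaterID}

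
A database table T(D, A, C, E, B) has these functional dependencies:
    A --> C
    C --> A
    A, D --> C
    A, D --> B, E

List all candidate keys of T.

{A, D}, {C, D}

No FD produces {D}, so it must be in every candidate key.
{A, D}⁺ = {A, B, C, D, E} — all of the relation — so {A, D} is a candidate key.
{C, D}⁺ = {A, B, C, D, E} — all of the relation — so {C, D} is a candidate key.
Any other superkey properly contains one of these, so there are no further candidate keys.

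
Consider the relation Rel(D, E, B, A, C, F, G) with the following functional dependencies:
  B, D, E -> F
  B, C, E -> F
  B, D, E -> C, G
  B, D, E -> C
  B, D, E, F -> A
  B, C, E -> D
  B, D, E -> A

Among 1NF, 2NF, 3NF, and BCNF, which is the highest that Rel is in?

BCNF

Candidate keys: {B, C, E}, {B, D, E}. Prime attributes: {B, C, D, E}.
Each dependency's left side is a superkey — BCNF holds.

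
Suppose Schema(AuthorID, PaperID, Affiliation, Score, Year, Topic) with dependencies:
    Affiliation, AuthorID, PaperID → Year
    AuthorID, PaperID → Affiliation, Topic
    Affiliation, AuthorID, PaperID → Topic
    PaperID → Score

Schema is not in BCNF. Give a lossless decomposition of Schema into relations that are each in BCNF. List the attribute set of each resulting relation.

Candidate key of the original relation: {AuthorID, PaperID}.
Within {Affiliation, AuthorID, PaperID, Score, Topic, Year}: {PaperID}⁺ ∩ {Affiliation, AuthorID, PaperID, Score, Topic, Year} = {PaperID, Score}, not the whole set, so PaperID → Score violates BCNF; decompose into {PaperID, Score} and {Affiliation, AuthorID, PaperID, Topic, Year}.
{PaperID, Score} has no BCNF violation.
{Affiliation, AuthorID, PaperID, Topic, Year} has no BCNF violation.

{Affiliation, AuthorID, PaperID, Topic, Year}; {PaperID, Score}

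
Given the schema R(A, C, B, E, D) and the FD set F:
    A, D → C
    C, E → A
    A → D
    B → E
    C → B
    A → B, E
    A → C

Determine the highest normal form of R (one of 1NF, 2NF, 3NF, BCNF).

2NF

Candidate keys: {A}, {C}. Prime attributes: {A, C}.
B → E: {B}⁺ = {B, E}, which is not all of the attributes, so the left side is not a superkey — BCNF is violated.
Because {E} is non-prime and the left side of B → E is not a superkey, the relation is not in 3NF.
Every candidate key is a single attribute, so no partial dependency is possible; 2NF holds.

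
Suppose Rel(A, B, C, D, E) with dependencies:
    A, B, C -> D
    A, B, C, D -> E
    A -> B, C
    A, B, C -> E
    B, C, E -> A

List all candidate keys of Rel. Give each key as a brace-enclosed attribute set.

{A}, {B, C, E}

{A} is a candidate key since {A}⁺ = {A, B, C, D, E} covers every attribute.
{B, C, E} is a candidate key since {B, C, E}⁺ = {A, B, C, D, E} covers every attribute.
These are minimal and exhaustive — every other superkey contains one of them.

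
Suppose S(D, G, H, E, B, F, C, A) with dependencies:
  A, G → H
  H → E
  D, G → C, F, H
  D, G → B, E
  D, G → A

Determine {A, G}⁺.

{A, E, G, H}

Start with {A, G}.
A, G → H applies; add {H} → now {A, G, H}.
H → E applies; add {E} → now {A, E, G, H}.
No further FD applies.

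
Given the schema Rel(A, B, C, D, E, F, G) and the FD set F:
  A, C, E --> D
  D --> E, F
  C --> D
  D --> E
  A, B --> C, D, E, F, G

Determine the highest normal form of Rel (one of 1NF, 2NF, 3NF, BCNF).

2NF

Candidate key: {A, B}. Prime attributes: {A, B}.
A, C, E --> D breaks BCNF: {A, C, E}⁺ = {A, C, D, E, F}, so {A, C, E} is not a superkey.
Because {D} is non-prime and the left side of A, C, E --> D is not a superkey, the relation is not in 3NF.
No non-prime attribute depends on a proper subset of any candidate key, so 2NF holds.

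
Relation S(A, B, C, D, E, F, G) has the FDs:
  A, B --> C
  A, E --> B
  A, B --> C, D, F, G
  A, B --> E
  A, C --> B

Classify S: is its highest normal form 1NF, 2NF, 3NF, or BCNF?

BCNF

Candidate keys: {A, B}, {A, C}, {A, E}. Prime attributes: {A, B, C, E}.
Every FD has a superkey on the left, so the relation is in BCNF.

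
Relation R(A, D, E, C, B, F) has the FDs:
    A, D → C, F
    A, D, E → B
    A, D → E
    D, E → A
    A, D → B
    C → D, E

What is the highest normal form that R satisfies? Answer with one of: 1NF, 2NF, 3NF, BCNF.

BCNF

Candidate keys: {A, D}, {C}, {D, E}. Prime attributes: {A, C, D, E}.
Each dependency's left side is a superkey — BCNF holds.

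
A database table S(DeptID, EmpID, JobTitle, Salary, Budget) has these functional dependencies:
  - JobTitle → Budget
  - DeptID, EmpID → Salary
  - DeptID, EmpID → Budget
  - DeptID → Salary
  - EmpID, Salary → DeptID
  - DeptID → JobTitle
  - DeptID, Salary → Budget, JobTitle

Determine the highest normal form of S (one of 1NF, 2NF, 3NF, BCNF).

Candidate keys: {DeptID, EmpID}, {EmpID, Salary}. Prime attributes: {DeptID, EmpID, Salary}.
For JobTitle → Budget we have {JobTitle}⁺ = {Budget, JobTitle}; {JobTitle} is not a superkey, so BCNF fails.
Because {Budget} is non-prime and the left side of JobTitle → Budget is not a superkey, the relation is not in 3NF.
The proper key subset {DeptID} of {DeptID, EmpID} determines non-prime {Budget, JobTitle}, so the relation is not even in 2NF.

1NF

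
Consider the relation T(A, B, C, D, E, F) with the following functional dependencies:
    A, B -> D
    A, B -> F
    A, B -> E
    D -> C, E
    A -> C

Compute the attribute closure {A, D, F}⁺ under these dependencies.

Start with {A, D, F}.
D -> C, E applies; add {C, E} → now {A, C, D, E, F}.
No further FD applies.

{A, C, D, E, F}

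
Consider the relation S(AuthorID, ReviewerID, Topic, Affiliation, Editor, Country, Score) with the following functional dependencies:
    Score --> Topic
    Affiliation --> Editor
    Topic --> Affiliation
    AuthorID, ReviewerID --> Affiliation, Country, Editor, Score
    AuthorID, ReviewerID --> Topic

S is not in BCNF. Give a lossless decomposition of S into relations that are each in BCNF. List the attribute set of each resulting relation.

{Affiliation, Editor}; {Affiliation, Topic}; {AuthorID, Country, ReviewerID, Score}; {Score, Topic}

Candidate key of the original relation: {AuthorID, ReviewerID}.
In {Affiliation, AuthorID, Country, Editor, ReviewerID, Score, Topic}, {Score} is not a superkey ({Score}⁺ restricted to this set is {Affiliation, Editor, Score, Topic}), so split on Score --> Affiliation, Editor, Topic into {Affiliation, Editor, Score, Topic} and {AuthorID, Country, ReviewerID, Score}.
In {Affiliation, Editor, Score, Topic}, {Affiliation} is not a superkey ({Affiliation}⁺ restricted to this set is {Affiliation, Editor}), so split on Affiliation --> Editor into {Affiliation, Editor} and {Affiliation, Score, Topic}.
{Affiliation, Editor}: every determinant is a superkey — BCNF.
In {Affiliation, Score, Topic}, {Topic} is not a superkey ({Topic}⁺ restricted to this set is {Affiliation, Topic}), so split on Topic --> Affiliation into {Affiliation, Topic} and {Score, Topic}.
{Affiliation, Topic}: every determinant is a superkey — BCNF.
{Score, Topic}: every determinant is a superkey — BCNF.
{AuthorID, Country, ReviewerID, Score}: every determinant is a superkey — BCNF.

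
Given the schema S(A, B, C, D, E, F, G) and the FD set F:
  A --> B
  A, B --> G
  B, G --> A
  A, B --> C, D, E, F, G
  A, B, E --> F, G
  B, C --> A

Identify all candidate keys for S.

{A}, {B, C}, {B, G}

{A}⁺ = {A, B, C, D, E, F, G} — all of the relation — so {A} is a candidate key.
{B, C}⁺ = {A, B, C, D, E, F, G} — all of the relation — so {B, C} is a candidate key.
{B, G}⁺ = {A, B, C, D, E, F, G} — all of the relation — so {B, G} is a candidate key.
No proper subset of any of these is a key, and no other minimal superkey exists.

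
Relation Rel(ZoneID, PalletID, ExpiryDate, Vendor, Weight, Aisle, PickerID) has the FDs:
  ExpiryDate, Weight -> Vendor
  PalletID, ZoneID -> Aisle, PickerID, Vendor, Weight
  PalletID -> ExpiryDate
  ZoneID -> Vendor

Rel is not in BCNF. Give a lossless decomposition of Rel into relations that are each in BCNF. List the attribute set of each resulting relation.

{Aisle, PalletID, PickerID, Weight, ZoneID}; {ExpiryDate, PalletID}; {ExpiryDate, Vendor, Weight}

Candidate key of the original relation: {PalletID, ZoneID}.
{Aisle, ExpiryDate, PalletID, PickerID, Vendor, Weight, ZoneID}: {ExpiryDate, Weight} determines {ExpiryDate, Vendor, Weight} here but is not a superkey — split on ExpiryDate, Weight -> Vendor, giving {ExpiryDate, Vendor, Weight} and {Aisle, ExpiryDate, PalletID, PickerID, Weight, ZoneID}.
{ExpiryDate, Vendor, Weight}: every determinant is a superkey — BCNF.
{Aisle, ExpiryDate, PalletID, PickerID, Weight, ZoneID}: {PalletID} determines {ExpiryDate, PalletID} here but is not a superkey — split on PalletID -> ExpiryDate, giving {ExpiryDate, PalletID} and {Aisle, PalletID, PickerID, Weight, ZoneID}.
{ExpiryDate, PalletID}: every determinant is a superkey — BCNF.
{Aisle, PalletID, PickerID, Weight, ZoneID}: every determinant is a superkey — BCNF.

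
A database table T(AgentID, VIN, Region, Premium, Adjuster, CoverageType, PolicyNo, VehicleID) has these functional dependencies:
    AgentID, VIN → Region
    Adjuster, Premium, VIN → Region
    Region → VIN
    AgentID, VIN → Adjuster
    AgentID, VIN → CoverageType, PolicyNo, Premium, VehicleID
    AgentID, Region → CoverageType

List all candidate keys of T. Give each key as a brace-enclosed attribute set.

{AgentID, Region}, {AgentID, VIN}

Attributes never on any right-hand side: {AgentID} — every candidate key must contain it.
{AgentID, Region} is a candidate key since {AgentID, Region}⁺ = {Adjuster, AgentID, CoverageType, PolicyNo, Premium, Region, VIN, VehicleID} covers every attribute.
{AgentID, VIN} is a candidate key since {AgentID, VIN}⁺ = {Adjuster, AgentID, CoverageType, PolicyNo, Premium, Region, VIN, VehicleID} covers every attribute.
Any other superkey properly contains one of these, so there are no further candidate keys.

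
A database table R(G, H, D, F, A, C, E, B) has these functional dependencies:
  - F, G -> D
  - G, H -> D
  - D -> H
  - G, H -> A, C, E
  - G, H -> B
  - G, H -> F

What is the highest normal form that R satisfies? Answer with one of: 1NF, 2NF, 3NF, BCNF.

Candidate keys: {D, G}, {F, G}, {G, H}. Prime attributes: {D, F, G, H}.
For D -> H we have {D}⁺ = {D, H}; {D} is not a superkey, so BCNF fails.
Since {H} ⊆ prime attributes and every other non-superkey FD also has a prime right side, the schema is in 3NF.

3NF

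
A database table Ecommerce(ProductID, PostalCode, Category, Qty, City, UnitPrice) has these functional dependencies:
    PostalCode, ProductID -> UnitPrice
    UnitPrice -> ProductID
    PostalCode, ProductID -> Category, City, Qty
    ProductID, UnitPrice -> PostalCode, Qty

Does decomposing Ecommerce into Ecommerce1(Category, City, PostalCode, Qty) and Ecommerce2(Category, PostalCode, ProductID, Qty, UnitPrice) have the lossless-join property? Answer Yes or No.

No

Ecommerce1 ∩ Ecommerce2 = {Category, PostalCode, Qty}; its closure under F is {Category, PostalCode, Qty}.
The closure covers neither Ecommerce1 nor Ecommerce2 entirely; the join is not lossless.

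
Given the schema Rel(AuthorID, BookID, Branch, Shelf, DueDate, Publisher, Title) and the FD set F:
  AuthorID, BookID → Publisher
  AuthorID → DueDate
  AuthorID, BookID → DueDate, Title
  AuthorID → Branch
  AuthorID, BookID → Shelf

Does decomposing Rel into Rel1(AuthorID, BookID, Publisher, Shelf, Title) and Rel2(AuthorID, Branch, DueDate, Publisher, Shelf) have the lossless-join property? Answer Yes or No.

Yes

The shared attributes are {AuthorID, Publisher, Shelf} and {AuthorID, Publisher, Shelf}⁺ = {AuthorID, Branch, DueDate, Publisher, Shelf}.
Since Rel2 ⊆ {AuthorID, Branch, DueDate, Publisher, Shelf}, the intersection is a superkey of Rel2; the decomposition is lossless.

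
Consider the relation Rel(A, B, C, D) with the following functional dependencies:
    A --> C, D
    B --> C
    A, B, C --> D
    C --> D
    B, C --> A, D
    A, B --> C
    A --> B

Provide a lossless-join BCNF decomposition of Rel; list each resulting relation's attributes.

Candidate keys of the original relation: {A}, {B}.
Within {A, B, C, D}: {C}⁺ ∩ {A, B, C, D} = {C, D}, not the whole set, so C --> D violates BCNF; decompose into {C, D} and {A, B, C}.
{C, D} is in BCNF.
{A, B, C} is in BCNF.

{A, B, C}; {C, D}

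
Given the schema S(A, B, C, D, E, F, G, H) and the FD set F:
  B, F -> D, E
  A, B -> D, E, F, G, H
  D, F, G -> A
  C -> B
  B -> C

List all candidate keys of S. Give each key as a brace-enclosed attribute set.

{A, B}⁺ = {A, B, C, D, E, F, G, H}, which is every attribute, so {A, B} is a candidate key.
{A, C}⁺ = {A, B, C, D, E, F, G, H}, which is every attribute, so {A, C} is a candidate key.
{B, F, G}⁺ = {A, B, C, D, E, F, G, H}, which is every attribute, so {B, F, G} is a candidate key.
{C, F, G}⁺ = {A, B, C, D, E, F, G, H}, which is every attribute, so {C, F, G} is a candidate key.
Any other superkey properly contains one of these, so there are no further candidate keys.

{A, B}, {A, C}, {B, F, G}, {C, F, G}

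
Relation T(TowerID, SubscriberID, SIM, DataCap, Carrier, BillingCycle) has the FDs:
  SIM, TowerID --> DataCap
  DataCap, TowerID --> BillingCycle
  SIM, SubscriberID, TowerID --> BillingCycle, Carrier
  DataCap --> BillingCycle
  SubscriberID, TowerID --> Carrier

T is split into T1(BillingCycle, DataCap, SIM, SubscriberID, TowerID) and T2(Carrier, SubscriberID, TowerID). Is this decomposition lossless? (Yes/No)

Yes

The shared attributes are {SubscriberID, TowerID} and {SubscriberID, TowerID}⁺ = {Carrier, SubscriberID, TowerID}.
Since T2 ⊆ {Carrier, SubscriberID, TowerID}, the intersection is a superkey of T2; the decomposition is lossless.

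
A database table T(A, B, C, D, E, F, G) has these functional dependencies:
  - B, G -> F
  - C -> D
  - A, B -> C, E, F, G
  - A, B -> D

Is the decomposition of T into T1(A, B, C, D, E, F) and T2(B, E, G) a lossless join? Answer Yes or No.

No

The shared attributes are {B, E} and {B, E}⁺ = {B, E}.
T1 ⊄ {B, E} and T2 ⊄ {B, E}, so the split is lossy.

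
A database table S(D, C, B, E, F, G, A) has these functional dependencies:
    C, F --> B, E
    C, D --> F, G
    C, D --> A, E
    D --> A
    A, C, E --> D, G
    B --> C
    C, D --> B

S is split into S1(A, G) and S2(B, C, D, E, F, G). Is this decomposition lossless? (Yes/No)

No

The shared attributes are {G} and {G}⁺ = {G}.
Neither S1 nor S2 is contained in that closure, so the decomposition is lossy.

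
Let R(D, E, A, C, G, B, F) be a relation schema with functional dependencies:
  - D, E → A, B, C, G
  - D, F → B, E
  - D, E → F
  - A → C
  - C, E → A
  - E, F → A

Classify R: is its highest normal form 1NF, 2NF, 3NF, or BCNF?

Candidate keys: {D, E}, {D, F}. Prime attributes: {D, E, F}.
For A → C we have {A}⁺ = {A, C}; {A} is not a superkey, so BCNF fails.
Because {C} is non-prime and the left side of A → C is not a superkey, the relation is not in 3NF.
No proper subset of a key has a non-prime attribute in its closure, so there is no partial dependency; 2NF holds.

2NF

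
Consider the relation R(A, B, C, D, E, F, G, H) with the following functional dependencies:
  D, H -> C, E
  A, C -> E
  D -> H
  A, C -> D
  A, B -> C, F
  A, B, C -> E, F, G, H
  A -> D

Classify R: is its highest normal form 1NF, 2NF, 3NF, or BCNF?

Candidate key: {A, B}. Prime attributes: {A, B}.
D, H -> C, E breaks BCNF: {D, H}⁺ = {C, D, E, H}, so {D, H} is not a superkey.
D, H -> C, E has non-prime {C, E} on the right and a non-superkey on the left, so 3NF fails.
The proper key subset {A} of {A, B} determines non-prime {C, D, E, H}, so the relation is not even in 2NF.

1NF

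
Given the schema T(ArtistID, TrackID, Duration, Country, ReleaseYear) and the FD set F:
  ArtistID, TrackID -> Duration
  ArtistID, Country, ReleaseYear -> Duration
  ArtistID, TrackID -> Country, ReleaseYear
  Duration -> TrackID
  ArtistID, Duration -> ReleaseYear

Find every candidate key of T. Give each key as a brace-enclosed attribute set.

No FD produces {ArtistID}, so it must be in every candidate key.
Closure of {ArtistID, Duration} is {ArtistID, Country, Duration, ReleaseYear, TrackID}, the whole schema; {ArtistID, Duration} is a candidate key.
Closure of {ArtistID, TrackID} is {ArtistID, Country, Duration, ReleaseYear, TrackID}, the whole schema; {ArtistID, TrackID} is a candidate key.
Closure of {ArtistID, Country, ReleaseYear} is {ArtistID, Country, Duration, ReleaseYear, TrackID}, the whole schema; {ArtistID, Country, ReleaseYear} is a candidate key.
Any other superkey properly contains one of these, so there are no further candidate keys.

{ArtistID, Country, ReleaseYear}, {ArtistID, Duration}, {ArtistID, TrackID}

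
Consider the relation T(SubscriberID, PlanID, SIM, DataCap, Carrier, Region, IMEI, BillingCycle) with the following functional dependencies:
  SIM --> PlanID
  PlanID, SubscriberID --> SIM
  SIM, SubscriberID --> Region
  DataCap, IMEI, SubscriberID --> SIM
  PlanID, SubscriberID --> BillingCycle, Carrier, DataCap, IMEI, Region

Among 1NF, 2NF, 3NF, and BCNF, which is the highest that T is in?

3NF

Candidate keys: {DataCap, IMEI, SubscriberID}, {PlanID, SubscriberID}, {SIM, SubscriberID}. Prime attributes: {DataCap, IMEI, PlanID, SIM, SubscriberID}.
SIM --> PlanID breaks BCNF: {SIM}⁺ = {PlanID, SIM}, so {SIM} is not a superkey.
Its right-hand attributes {PlanID} are all prime, as are those of every other non-superkey FD — the relation is in 3NF.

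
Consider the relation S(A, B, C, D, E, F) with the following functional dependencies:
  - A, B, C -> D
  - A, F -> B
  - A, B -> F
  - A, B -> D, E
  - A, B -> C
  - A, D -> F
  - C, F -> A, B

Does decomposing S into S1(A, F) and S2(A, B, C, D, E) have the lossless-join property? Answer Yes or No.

The shared attributes are {A} and {A}⁺ = {A}.
The closure covers neither S1 nor S2 entirely; the join is not lossless.

No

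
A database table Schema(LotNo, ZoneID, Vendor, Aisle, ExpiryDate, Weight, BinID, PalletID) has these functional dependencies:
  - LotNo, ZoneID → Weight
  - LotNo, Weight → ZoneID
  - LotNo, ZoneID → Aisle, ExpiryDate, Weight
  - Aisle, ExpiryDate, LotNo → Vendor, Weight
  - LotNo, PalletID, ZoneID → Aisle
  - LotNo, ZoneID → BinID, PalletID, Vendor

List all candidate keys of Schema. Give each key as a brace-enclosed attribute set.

{Aisle, ExpiryDate, LotNo}, {LotNo, Weight}, {LotNo, ZoneID}

{LotNo} never appears on the right of any FD, so every key must include it.
Closure of {LotNo, Weight} is {Aisle, BinID, ExpiryDate, LotNo, PalletID, Vendor, Weight, ZoneID}, the whole schema; {LotNo, Weight} is a candidate key.
Closure of {LotNo, ZoneID} is {Aisle, BinID, ExpiryDate, LotNo, PalletID, Vendor, Weight, ZoneID}, the whole schema; {LotNo, ZoneID} is a candidate key.
Closure of {Aisle, ExpiryDate, LotNo} is {Aisle, BinID, ExpiryDate, LotNo, PalletID, Vendor, Weight, ZoneID}, the whole schema; {Aisle, ExpiryDate, LotNo} is a candidate key.
Any other superkey properly contains one of these, so there are no further candidate keys.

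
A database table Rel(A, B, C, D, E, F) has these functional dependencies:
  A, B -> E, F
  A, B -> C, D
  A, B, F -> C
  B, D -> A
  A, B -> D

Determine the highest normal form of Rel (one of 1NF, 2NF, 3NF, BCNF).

BCNF

Candidate keys: {A, B}, {B, D}. Prime attributes: {A, B, D}.
Every FD has a superkey on the left, so the relation is in BCNF.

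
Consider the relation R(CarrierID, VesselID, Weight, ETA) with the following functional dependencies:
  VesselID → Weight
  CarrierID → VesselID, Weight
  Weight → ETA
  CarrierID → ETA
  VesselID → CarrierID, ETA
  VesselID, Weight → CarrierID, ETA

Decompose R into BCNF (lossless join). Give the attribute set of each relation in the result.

Candidate keys of the original relation: {CarrierID}, {VesselID}.
{CarrierID, ETA, VesselID, Weight}: {Weight} determines {ETA, Weight} here but is not a superkey — split on Weight → ETA, giving {ETA, Weight} and {CarrierID, VesselID, Weight}.
{ETA, Weight} has no BCNF violation.
{CarrierID, VesselID, Weight} has no BCNF violation.

{CarrierID, VesselID, Weight}; {ETA, Weight}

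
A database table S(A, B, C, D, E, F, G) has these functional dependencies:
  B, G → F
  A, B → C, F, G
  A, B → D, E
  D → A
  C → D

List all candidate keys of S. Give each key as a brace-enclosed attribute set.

{A, B}, {B, C}, {B, D}

{B} never appears on the right of any FD, so every key must include it.
{A, B}⁺ = {A, B, C, D, E, F, G}, which is every attribute, so {A, B} is a candidate key.
{B, C}⁺ = {A, B, C, D, E, F, G}, which is every attribute, so {B, C} is a candidate key.
{B, D}⁺ = {A, B, C, D, E, F, G}, which is every attribute, so {B, D} is a candidate key.
No proper subset of any of these is a key, and no other minimal superkey exists.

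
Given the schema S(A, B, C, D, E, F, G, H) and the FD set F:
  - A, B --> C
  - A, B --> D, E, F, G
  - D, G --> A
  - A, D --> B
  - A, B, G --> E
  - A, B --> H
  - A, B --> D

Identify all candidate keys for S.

Closure of {A, B} is {A, B, C, D, E, F, G, H}, the whole schema; {A, B} is a candidate key.
Closure of {A, D} is {A, B, C, D, E, F, G, H}, the whole schema; {A, D} is a candidate key.
Closure of {D, G} is {A, B, C, D, E, F, G, H}, the whole schema; {D, G} is a candidate key.
These are minimal and exhaustive — every other superkey contains one of them.

{A, B}, {A, D}, {D, G}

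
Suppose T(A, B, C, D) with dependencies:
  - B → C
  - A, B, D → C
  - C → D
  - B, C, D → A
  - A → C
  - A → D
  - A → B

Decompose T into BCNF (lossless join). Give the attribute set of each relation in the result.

Candidate keys of the original relation: {A}, {B}.
Within {A, B, C, D}: {C}⁺ ∩ {A, B, C, D} = {C, D}, not the whole set, so C → D violates BCNF; decompose into {C, D} and {A, B, C}.
{C, D} has no BCNF violation.
{A, B, C} has no BCNF violation.

{A, B, C}; {C, D}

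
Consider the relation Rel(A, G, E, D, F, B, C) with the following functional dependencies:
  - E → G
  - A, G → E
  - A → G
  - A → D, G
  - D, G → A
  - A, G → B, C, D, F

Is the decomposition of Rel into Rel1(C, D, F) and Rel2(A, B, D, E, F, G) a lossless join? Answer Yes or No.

No

The shared attributes are {D, F} and {D, F}⁺ = {D, F}.
Rel1 ⊄ {D, F} and Rel2 ⊄ {D, F}, so the split is lossy.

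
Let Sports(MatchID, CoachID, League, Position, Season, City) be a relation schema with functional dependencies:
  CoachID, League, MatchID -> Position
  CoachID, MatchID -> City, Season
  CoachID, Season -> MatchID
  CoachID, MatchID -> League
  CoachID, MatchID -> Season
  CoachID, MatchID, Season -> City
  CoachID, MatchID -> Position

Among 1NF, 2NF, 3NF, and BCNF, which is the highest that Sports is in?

BCNF

Candidate keys: {CoachID, MatchID}, {CoachID, Season}. Prime attributes: {CoachID, MatchID, Season}.
Every FD has a superkey on the left, so the relation is in BCNF.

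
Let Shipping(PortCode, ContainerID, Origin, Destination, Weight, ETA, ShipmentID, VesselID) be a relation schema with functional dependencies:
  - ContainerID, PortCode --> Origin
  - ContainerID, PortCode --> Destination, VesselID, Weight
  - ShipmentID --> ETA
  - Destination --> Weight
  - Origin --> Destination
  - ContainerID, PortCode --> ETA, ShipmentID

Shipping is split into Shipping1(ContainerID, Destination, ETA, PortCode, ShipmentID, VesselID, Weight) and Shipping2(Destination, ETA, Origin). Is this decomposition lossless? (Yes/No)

No

Shipping1 ∩ Shipping2 = {Destination, ETA}; its closure under F is {Destination, ETA, Weight}.
Shipping1 ⊄ {Destination, ETA, Weight} and Shipping2 ⊄ {Destination, ETA, Weight}, so the split is lossy.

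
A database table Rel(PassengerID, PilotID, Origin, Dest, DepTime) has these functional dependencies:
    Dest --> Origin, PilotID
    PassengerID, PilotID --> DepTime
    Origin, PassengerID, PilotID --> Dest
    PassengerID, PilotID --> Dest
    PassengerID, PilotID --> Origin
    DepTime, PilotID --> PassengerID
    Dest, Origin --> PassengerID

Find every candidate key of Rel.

{Dest} is a candidate key since {Dest}⁺ = {DepTime, Dest, Origin, PassengerID, PilotID} covers every attribute.
{DepTime, PilotID} is a candidate key since {DepTime, PilotID}⁺ = {DepTime, Dest, Origin, PassengerID, PilotID} covers every attribute.
{PassengerID, PilotID} is a candidate key since {PassengerID, PilotID}⁺ = {DepTime, Dest, Origin, PassengerID, PilotID} covers every attribute.
These are minimal and exhaustive — every other superkey contains one of them.

{DepTime, PilotID}, {Dest}, {PassengerID, PilotID}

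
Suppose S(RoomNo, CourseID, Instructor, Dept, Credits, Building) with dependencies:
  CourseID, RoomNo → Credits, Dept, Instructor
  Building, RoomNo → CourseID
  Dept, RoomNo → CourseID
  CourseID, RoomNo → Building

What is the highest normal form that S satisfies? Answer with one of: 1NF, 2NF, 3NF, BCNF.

Candidate keys: {Building, RoomNo}, {CourseID, RoomNo}, {Dept, RoomNo}. Prime attributes: {Building, CourseID, Dept, RoomNo}.
Each dependency's left side is a superkey — BCNF holds.

BCNF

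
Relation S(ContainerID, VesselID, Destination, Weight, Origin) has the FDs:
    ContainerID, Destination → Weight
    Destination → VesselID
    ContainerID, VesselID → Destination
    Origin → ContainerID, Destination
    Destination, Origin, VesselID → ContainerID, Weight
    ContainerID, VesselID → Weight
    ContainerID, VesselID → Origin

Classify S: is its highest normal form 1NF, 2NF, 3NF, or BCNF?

Candidate keys: {ContainerID, Destination}, {ContainerID, VesselID}, {Origin}. Prime attributes: {ContainerID, Destination, Origin, VesselID}.
Destination → VesselID: {Destination}⁺ = {Destination, VesselID}, which is not all of the attributes, so the left side is not a superkey — BCNF is violated.
Its right-hand attributes {VesselID} are all prime, as are those of every other non-superkey FD — the relation is in 3NF.

3NF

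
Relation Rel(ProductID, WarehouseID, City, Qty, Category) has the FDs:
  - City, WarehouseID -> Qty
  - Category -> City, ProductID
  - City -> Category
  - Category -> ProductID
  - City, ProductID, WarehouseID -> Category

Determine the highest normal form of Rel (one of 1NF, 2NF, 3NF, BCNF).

Candidate keys: {Category, WarehouseID}, {City, WarehouseID}. Prime attributes: {Category, City, WarehouseID}.
For Category -> City, ProductID we have {Category}⁺ = {Category, City, ProductID}; {Category} is not a superkey, so BCNF fails.
Category -> City, ProductID determines the non-prime attribute {ProductID} from a non-superkey — 3NF is violated.
{Category} is a proper subset of the key {Category, WarehouseID}, and {Category}⁺ contains the non-prime attribute {ProductID} — a partial dependency, so 2NF is violated.

1NF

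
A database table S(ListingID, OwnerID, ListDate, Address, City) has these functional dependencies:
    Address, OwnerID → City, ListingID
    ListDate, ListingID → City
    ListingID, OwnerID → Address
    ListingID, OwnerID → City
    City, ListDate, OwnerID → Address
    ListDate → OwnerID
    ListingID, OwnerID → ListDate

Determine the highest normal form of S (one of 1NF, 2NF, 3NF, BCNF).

Candidate keys: {Address, ListDate}, {Address, OwnerID}, {City, ListDate}, {ListDate, ListingID}, {ListingID, OwnerID}. Prime attributes: {Address, City, ListDate, ListingID, OwnerID}.
For ListDate → OwnerID we have {ListDate}⁺ = {ListDate, OwnerID}; {ListDate} is not a superkey, so BCNF fails.
But every attribute on its right side ({OwnerID}) is prime, and the same holds for every other non-superkey FD, so 3NF still holds.

3NF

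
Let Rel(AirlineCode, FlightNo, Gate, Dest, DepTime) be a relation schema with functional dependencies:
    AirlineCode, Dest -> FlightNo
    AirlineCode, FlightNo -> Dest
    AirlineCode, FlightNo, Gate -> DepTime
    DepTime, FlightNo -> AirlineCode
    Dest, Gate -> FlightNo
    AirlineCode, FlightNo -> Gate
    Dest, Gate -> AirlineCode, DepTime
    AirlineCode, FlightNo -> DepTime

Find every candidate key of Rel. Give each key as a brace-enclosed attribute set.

{AirlineCode, Dest}⁺ = {AirlineCode, DepTime, Dest, FlightNo, Gate}, which is every attribute, so {AirlineCode, Dest} is a candidate key.
{AirlineCode, FlightNo}⁺ = {AirlineCode, DepTime, Dest, FlightNo, Gate}, which is every attribute, so {AirlineCode, FlightNo} is a candidate key.
{DepTime, FlightNo}⁺ = {AirlineCode, DepTime, Dest, FlightNo, Gate}, which is every attribute, so {DepTime, FlightNo} is a candidate key.
{Dest, Gate}⁺ = {AirlineCode, DepTime, Dest, FlightNo, Gate}, which is every attribute, so {Dest, Gate} is a candidate key.
No proper subset of any of these is a key, and no other minimal superkey exists.

{AirlineCode, Dest}, {AirlineCode, FlightNo}, {DepTime, FlightNo}, {Dest, Gate}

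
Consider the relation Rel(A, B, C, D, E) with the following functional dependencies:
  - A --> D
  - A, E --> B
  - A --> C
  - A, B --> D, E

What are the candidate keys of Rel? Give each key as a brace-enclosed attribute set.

No FD produces {A}, so it must be in every candidate key.
{A, B} is a candidate key since {A, B}⁺ = {A, B, C, D, E} covers every attribute.
{A, E} is a candidate key since {A, E}⁺ = {A, B, C, D, E} covers every attribute.
These are minimal and exhaustive — every other superkey contains one of them.

{A, B}, {A, E}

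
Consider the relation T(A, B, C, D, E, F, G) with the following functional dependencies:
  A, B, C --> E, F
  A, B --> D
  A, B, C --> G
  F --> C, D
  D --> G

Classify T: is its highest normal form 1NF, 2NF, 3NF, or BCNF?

1NF

Candidate keys: {A, B, C}, {A, B, F}. Prime attributes: {A, B, C, F}.
For A, B --> D we have {A, B}⁺ = {A, B, D, G}; {A, B} is not a superkey, so BCNF fails.
A, B --> D has non-prime {D} on the right and a non-superkey on the left, so 3NF fails.
The proper key subset {A, B} of {A, B, C} determines non-prime {D, G}, so the relation is not even in 2NF.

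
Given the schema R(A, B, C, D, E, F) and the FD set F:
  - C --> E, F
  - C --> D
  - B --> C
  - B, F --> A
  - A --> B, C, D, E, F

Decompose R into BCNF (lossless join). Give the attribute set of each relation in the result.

{A, B, C}; {C, D, E, F}

Candidate keys of the original relation: {A}, {B}.
In {A, B, C, D, E, F}, {C} is not a superkey ({C}⁺ restricted to this set is {C, D, E, F}), so split on C --> D, E, F into {C, D, E, F} and {A, B, C}.
{C, D, E, F} has no BCNF violation.
{A, B, C} has no BCNF violation.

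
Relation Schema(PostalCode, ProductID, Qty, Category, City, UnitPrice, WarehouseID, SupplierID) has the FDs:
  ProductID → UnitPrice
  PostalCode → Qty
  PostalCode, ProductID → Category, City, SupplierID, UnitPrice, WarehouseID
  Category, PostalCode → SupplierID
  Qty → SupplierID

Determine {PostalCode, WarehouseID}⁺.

Start with {PostalCode, WarehouseID}.
PostalCode → Qty applies; add {Qty} → now {PostalCode, Qty, WarehouseID}.
Qty → SupplierID applies; add {SupplierID} → now {PostalCode, Qty, SupplierID, WarehouseID}.
No further FD applies.

{PostalCode, Qty, SupplierID, WarehouseID}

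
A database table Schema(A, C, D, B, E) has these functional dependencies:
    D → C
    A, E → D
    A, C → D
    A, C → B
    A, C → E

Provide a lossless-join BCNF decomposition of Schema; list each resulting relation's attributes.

Candidate keys of the original relation: {A, C}, {A, D}, {A, E}.
In {A, B, C, D, E}, {D} is not a superkey ({D}⁺ restricted to this set is {C, D}), so split on D → C into {C, D} and {A, B, D, E}.
{C, D} is in BCNF.
{A, B, D, E} is in BCNF.

{A, B, D, E}; {C, D}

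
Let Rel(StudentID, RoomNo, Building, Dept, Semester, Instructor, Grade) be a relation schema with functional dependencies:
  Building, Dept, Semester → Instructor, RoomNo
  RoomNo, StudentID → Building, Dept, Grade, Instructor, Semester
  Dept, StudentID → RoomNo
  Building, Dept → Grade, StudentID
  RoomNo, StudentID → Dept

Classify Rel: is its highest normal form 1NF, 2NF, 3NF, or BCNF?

Candidate keys: {Building, Dept}, {Dept, StudentID}, {RoomNo, StudentID}. Prime attributes: {Building, Dept, RoomNo, StudentID}.
Each dependency's left side is a superkey — BCNF holds.

BCNF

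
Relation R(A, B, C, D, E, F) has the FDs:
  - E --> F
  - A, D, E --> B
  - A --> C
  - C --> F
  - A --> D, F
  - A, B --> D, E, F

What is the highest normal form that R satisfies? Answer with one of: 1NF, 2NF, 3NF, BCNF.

Candidate keys: {A, B}, {A, E}. Prime attributes: {A, B, E}.
E --> F breaks BCNF: {E}⁺ = {E, F}, so {E} is not a superkey.
E --> F has non-prime {F} on the right and a non-superkey on the left, so 3NF fails.
Since {A} ⊂ {A, B} and {A}⁺ ⊇ {C, D, F} with {C, D, F} non-prime, there is a partial dependency; 2NF fails.

1NF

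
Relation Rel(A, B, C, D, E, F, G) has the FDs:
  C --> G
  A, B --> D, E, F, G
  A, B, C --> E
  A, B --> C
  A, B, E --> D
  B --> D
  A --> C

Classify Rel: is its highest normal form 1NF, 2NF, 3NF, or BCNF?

1NF

Candidate key: {A, B}. Prime attributes: {A, B}.
C --> G breaks BCNF: {C}⁺ = {C, G}, so {C} is not a superkey.
Because {G} is non-prime and the left side of C --> G is not a superkey, the relation is not in 3NF.
{A} is a proper subset of the key {A, B}, and {A}⁺ contains the non-prime attributes {C, G} — a partial dependency, so 2NF is violated.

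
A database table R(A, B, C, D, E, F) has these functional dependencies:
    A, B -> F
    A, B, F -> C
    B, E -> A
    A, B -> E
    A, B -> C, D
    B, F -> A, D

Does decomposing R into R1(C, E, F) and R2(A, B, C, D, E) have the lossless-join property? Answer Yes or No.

No

Common attributes: {C, E}; their closure is {C, E}.
R1 ⊄ {C, E} and R2 ⊄ {C, E}, so the split is lossy.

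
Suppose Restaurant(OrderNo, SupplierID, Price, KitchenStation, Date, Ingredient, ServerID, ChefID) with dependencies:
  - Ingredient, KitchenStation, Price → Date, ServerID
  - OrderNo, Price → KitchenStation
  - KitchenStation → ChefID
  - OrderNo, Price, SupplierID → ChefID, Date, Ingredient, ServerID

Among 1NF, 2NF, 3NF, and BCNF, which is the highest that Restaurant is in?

1NF

Candidate key: {OrderNo, Price, SupplierID}. Prime attributes: {OrderNo, Price, SupplierID}.
Ingredient, KitchenStation, Price → Date, ServerID: {Ingredient, KitchenStation, Price}⁺ = {ChefID, Date, Ingredient, KitchenStation, Price, ServerID}, which is not all of the attributes, so the left side is not a superkey — BCNF is violated.
Because {Date, ServerID} are non-prime and the left side of Ingredient, KitchenStation, Price → Date, ServerID is not a superkey, the relation is not in 3NF.
The proper key subset {OrderNo, Price} of {OrderNo, Price, SupplierID} determines non-prime {ChefID, KitchenStation}, so the relation is not even in 2NF.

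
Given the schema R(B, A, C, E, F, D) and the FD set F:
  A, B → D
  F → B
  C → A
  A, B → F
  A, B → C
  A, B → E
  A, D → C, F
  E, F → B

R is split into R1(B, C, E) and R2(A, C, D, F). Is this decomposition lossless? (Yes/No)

Common attributes: {C}; their closure is {A, C}.
R1 ⊄ {A, C} and R2 ⊄ {A, C}, so the split is lossy.

No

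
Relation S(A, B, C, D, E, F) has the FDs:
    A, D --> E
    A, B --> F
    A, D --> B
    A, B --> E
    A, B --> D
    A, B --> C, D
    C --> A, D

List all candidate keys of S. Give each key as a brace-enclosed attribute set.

{A, B}, {A, D}, {C}

{C} is a candidate key since {C}⁺ = {A, B, C, D, E, F} covers every attribute.
{A, B} is a candidate key since {A, B}⁺ = {A, B, C, D, E, F} covers every attribute.
{A, D} is a candidate key since {A, D}⁺ = {A, B, C, D, E, F} covers every attribute.
No proper subset of any of these is a key, and no other minimal superkey exists.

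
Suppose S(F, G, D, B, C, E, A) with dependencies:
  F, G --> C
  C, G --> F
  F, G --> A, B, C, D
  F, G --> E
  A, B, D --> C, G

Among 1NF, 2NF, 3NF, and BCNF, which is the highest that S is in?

BCNF

Candidate keys: {A, B, D}, {C, G}, {F, G}. Prime attributes: {A, B, C, D, F, G}.
Each dependency's left side is a superkey — BCNF holds.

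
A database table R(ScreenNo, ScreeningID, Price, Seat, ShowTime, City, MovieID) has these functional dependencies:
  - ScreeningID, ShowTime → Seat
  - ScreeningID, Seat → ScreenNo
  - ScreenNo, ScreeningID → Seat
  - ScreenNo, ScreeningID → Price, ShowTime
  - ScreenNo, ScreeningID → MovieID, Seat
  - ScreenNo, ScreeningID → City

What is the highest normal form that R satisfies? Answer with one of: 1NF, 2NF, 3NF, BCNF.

BCNF

Candidate keys: {ScreenNo, ScreeningID}, {ScreeningID, Seat}, {ScreeningID, ShowTime}. Prime attributes: {ScreenNo, ScreeningID, Seat, ShowTime}.
Every FD has a superkey on the left, so the relation is in BCNF.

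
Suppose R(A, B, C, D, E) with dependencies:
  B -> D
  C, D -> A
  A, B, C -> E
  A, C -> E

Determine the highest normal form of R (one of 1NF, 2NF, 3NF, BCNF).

1NF

Candidate key: {B, C}. Prime attributes: {B, C}.
B -> D breaks BCNF: {B}⁺ = {B, D}, so {B} is not a superkey.
B -> D has non-prime {D} on the right and a non-superkey on the left, so 3NF fails.
Since {B} ⊂ {B, C} and {B}⁺ ⊇ {D} with {D} non-prime, there is a partial dependency; 2NF fails.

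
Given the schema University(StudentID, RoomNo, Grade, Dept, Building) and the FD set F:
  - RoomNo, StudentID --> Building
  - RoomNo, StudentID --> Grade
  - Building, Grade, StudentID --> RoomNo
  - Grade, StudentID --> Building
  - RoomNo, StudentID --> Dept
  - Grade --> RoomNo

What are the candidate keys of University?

{StudentID} never appears on the right of any FD, so every key must include it.
{Grade, StudentID}⁺ = {Building, Dept, Grade, RoomNo, StudentID} — all of the relation — so {Grade, StudentID} is a candidate key.
{RoomNo, StudentID}⁺ = {Building, Dept, Grade, RoomNo, StudentID} — all of the relation — so {RoomNo, StudentID} is a candidate key.
Any other superkey properly contains one of these, so there are no further candidate keys.

{Grade, StudentID}, {RoomNo, StudentID}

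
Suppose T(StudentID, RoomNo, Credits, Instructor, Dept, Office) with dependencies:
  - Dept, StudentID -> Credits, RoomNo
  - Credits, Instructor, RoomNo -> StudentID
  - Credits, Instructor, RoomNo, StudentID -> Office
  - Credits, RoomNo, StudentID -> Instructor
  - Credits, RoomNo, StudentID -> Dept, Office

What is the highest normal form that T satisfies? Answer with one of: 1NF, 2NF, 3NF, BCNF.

BCNF

Candidate keys: {Credits, Instructor, RoomNo}, {Credits, RoomNo, StudentID}, {Dept, StudentID}. Prime attributes: {Credits, Dept, Instructor, RoomNo, StudentID}.
The left-hand side of every FD is a superkey, so BCNF is satisfied.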